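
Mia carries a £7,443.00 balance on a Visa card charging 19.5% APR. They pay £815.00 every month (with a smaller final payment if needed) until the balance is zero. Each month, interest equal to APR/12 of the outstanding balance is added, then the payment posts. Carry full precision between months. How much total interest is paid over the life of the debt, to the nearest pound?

£679

Monthly rate r = 19.5%/12 = 1.625% = 0.01625.
Payoff takes n = ⌈−ln(1 − rB₀/P)/ln(1+r)⌉ = ⌈9.966⌉ = 10 payments; the last is £787.33.
Total paid = 9·£815.00 + £787.33 = £8,122.33.
Total interest = total paid − principal = £8,122.33 − £7,443.00 = £679.33.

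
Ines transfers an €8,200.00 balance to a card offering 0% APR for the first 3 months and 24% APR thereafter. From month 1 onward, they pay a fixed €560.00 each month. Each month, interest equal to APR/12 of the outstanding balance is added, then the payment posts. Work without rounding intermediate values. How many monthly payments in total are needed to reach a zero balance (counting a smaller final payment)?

Promo months 1–3 at r₀ = 0%/12 = 0; months 4+ at r₁ = 24%/12 = 0.02.
After month 3 (no interest yet): B = €8,200.00 − 3·€560.00 = €6,520.00.
Then at r₁ with €560.00/mo: n₂ = −ln(1 − r₁·B/P)/ln(1+r₁) ≈ 13.39 → 14 more payments.

17 payments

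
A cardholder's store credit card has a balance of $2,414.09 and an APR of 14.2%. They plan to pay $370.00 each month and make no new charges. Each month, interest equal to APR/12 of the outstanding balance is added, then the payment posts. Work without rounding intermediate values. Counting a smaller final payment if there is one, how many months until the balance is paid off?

Monthly rate r = 14.2%/12 = 1.18333% = 0.0118333.
Recurrence: B ← B·(1+r) − $370.00.
Month 1: interest $28.57; balance after payment $2,072.66.
Month 2: interest $24.53; balance after payment $1,727.18.
Closed form: n = −ln(1 − rB₀/P)/ln(1+r) = −ln(0.92279)/ln(1.01183) ≈ 6.830, so the balance reaches zero during payment 7.

7 payments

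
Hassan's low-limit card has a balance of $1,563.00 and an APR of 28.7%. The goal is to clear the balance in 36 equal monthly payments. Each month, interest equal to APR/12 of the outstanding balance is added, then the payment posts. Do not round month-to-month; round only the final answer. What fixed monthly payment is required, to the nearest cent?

Monthly rate r = 28.7%/12 = 2.39167% = 0.0239167.
Level-payment amortization: P = B₀·r / (1 − (1+r)^(−n)) = 1563.00·0.0239167 / (1 − 1.02392^(−36)).
Denominator 1 − (1+r)^(−36) = 0.572954687.
P = 37.3817 / 0.572954687 ≈ 65.24.

$65.24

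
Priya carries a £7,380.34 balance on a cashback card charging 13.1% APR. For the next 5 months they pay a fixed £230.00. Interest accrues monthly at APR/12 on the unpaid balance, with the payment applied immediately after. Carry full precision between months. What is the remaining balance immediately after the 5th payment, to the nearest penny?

Monthly rate r = 13.1%/12 = 1.09167% = 0.0109167.
Each month: B ← B·(1+r) − £230.00.
Month 1: interest £80.57; balance after payment £7,230.91.
Month 2: interest £78.94; balance after payment £7,079.85.
Month 3: interest £77.29; balance after payment £6,927.13.
Month 4: interest £75.62; balance after payment £6,772.76.
Month 5: interest £73.94; balance after payment £6,616.69.

£6,616.69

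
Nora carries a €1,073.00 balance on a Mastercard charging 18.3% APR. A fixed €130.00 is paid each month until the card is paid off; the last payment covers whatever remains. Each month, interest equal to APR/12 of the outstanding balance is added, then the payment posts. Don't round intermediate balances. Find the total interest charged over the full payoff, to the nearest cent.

€82.61

Monthly rate r = 18.3%/12 = 1.525% = 0.01525.
Payoff takes n = ⌈−ln(1 − rB₀/P)/ln(1+r)⌉ = ⌈8.889⌉ = 9 payments; the last is €115.61.
Total paid = 8·€130.00 + €115.61 = €1,155.61.
Total interest = total paid − principal = €1,155.61 − €1,073.00 = €82.61.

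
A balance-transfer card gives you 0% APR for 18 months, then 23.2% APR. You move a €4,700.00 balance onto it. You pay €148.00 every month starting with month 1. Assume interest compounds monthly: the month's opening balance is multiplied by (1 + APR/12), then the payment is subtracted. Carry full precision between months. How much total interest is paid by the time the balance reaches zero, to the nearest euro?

€354

Promo months 1–18 at r₀ = 0%/12 = 0; months 19+ at r₁ = 23.2%/12 = 0.0193333.
After month 18 (no interest yet): B = €4,700.00 − 18·€148.00 = €2,036.00.
Then at r₁ with €148.00/mo: n₂ = −ln(1 − r₁·B/P)/ln(1+r₁) ≈ 16.15 → 17 more payments.
Total paid = 34·€148.00 + €21.94 = €5,053.94; interest = €5,053.94 − €4,700.00 = €353.94.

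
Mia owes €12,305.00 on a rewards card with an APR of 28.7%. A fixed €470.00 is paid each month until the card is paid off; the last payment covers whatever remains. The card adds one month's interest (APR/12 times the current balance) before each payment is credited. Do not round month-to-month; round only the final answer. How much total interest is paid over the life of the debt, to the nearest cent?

Monthly rate r = 28.7%/12 = 2.39167% = 0.0239167.
Payoff takes n = ⌈−ln(1 − rB₀/P)/ln(1+r)⌉ = ⌈41.630⌉ = 42 payments; the last is €297.25.
Total paid = 41·€470.00 + €297.25 = €19,567.25.
Total interest = total paid − principal = €19,567.25 − €12,305.00 = €7,262.25.

€7,262.25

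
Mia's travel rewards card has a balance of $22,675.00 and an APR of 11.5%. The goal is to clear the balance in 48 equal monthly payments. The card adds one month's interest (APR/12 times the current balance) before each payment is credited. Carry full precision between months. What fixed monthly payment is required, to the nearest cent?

Monthly rate r = 11.5%/12 = 0.958333% = 0.00958333.
Level-payment amortization: P = B₀·r / (1 − (1+r)^(−n)) = 22675.00·0.00958333 / (1 − 1.00958^(−48)).
Denominator 1 − (1+r)^(−48) = 0.367332211.
P = 217.302 / 0.367332211 ≈ 591.57.

$591.57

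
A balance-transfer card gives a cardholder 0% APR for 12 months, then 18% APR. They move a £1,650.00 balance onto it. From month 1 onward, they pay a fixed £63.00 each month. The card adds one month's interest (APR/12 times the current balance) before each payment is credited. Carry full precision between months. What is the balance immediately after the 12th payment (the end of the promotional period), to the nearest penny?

£894.00

Promo months 1–12 at r₀ = 0%/12 = 0; months 13+ at r₁ = 18%/12 = 0.015.
After month 12 (no interest yet): B = £1,650.00 − 12·£63.00 = £894.00.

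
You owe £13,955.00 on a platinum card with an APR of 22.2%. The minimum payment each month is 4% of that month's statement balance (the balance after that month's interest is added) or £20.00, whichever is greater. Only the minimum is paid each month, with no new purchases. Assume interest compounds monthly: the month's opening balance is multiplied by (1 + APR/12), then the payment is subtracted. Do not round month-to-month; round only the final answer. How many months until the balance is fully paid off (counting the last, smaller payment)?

Monthly rate r = 22.2%/12 = 1.85% = 0.0185.
While 4% of the post-interest balance exceeds £20.00, each month B ← (B·(1+r))·(1 − 0.04), i.e. B shrinks by the factor (1+r)·0.96 = 0.97776.
This holds for months 1–149. Entering month 150 the balance is £489.03; 4% of the post-interest balance is now below £20.00, so the flat £20.00 minimum applies from here.
From month 150 a fixed £20.00 at rate r clears £489.03 in 33 more payments. Total: 149 + 33 = 182 months.

182 months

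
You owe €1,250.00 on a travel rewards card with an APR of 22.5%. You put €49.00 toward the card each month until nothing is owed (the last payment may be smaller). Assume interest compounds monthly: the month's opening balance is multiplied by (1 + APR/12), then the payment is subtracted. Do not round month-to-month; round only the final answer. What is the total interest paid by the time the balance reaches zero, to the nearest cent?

€466.39

Monthly rate r = 22.5%/12 = 1.875% = 0.01875.
Payoff takes n = ⌈−ln(1 − rB₀/P)/ln(1+r)⌉ = ⌈35.028⌉ = 36 payments; the last is €1.39.
Total paid = 35·€49.00 + €1.39 = €1,716.39.
Total interest = total paid − principal = €1,716.39 − €1,250.00 = €466.39.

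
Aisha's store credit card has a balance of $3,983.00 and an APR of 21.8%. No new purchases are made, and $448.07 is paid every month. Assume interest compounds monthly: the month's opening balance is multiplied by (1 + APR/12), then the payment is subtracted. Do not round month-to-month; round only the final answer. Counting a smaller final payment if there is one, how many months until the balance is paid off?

Monthly rate r = 21.8%/12 = 1.81667% = 0.0181667.
Recurrence: B ← B·(1+r) − $448.07.
Month 1: interest $72.36; balance after payment $3,607.29.
Month 2: interest $65.53; balance after payment $3,224.75.
Closed form: n = −ln(1 − rB₀/P)/ln(1+r) = −ln(0.83851)/ln(1.01817) ≈ 9.783, so the balance reaches zero during payment 10.

10 payments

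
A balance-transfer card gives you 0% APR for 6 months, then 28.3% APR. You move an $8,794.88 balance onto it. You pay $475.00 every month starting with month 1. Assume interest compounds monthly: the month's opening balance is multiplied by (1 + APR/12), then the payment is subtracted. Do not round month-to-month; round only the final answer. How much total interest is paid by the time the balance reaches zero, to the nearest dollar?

Promo months 1–6 at r₀ = 0%/12 = 0; months 7+ at r₁ = 28.3%/12 = 0.0235833.
After month 6 (no interest yet): B = $8,794.88 − 6·$475.00 = $5,944.88.
Then at r₁ with $475.00/mo: n₂ = −ln(1 − r₁·B/P)/ln(1+r₁) ≈ 15.01 → 16 more payments.
Total paid = 21·$475.00 + $2.86 = $9,977.86; interest = $9,977.86 − $8,794.88 = $1,182.98.

$1,183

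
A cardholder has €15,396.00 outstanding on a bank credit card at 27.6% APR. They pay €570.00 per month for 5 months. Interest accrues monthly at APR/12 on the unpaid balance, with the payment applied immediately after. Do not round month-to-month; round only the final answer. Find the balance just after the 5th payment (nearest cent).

Monthly rate r = 27.6%/12 = 2.3% = 0.023.
Each month: B ← B·(1+r) − €570.00.
Month 1: interest €354.11; balance after payment €15,180.11.
Month 2: interest €349.14; balance after payment €14,959.25.
Month 3: interest €344.06; balance after payment €14,733.31.
Month 4: interest €338.87; balance after payment €14,502.18.
Month 5: interest €333.55; balance after payment €14,265.73.

€14,265.73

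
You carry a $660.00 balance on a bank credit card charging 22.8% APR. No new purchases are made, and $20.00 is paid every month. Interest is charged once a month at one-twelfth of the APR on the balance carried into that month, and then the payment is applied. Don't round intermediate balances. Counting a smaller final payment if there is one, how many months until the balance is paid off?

53 payments

Monthly rate r = 22.8%/12 = 1.9% = 0.019.
Recurrence: B ← B·(1+r) − $20.00.
Month 1: interest $12.54; balance after payment $652.54.
Month 2: interest $12.40; balance after payment $644.94.
Closed form: n = −ln(1 − rB₀/P)/ln(1+r) = −ln(0.373)/ln(1.019) ≈ 52.396, so the balance reaches zero during payment 53.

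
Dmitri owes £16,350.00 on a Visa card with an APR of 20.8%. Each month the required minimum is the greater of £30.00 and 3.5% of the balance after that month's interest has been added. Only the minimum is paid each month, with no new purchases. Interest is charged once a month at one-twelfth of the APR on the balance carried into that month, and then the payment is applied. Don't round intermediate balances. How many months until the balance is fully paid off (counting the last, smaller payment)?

200 months

Monthly rate r = 20.8%/12 = 1.73333% = 0.0173333.
While 3.5% of the post-interest balance exceeds £30.00, each month B ← (B·(1+r))·(1 − 0.035), i.e. B shrinks by the factor (1+r)·0.965 = 0.98173.
This holds for months 1–161. Entering month 162 the balance is £839.46; 3.5% of the post-interest balance is now below £30.00, so the flat £30.00 minimum applies from here.
From month 162 a fixed £30.00 at rate r clears £839.46 in 39 more payments. Total: 161 + 39 = 200 months.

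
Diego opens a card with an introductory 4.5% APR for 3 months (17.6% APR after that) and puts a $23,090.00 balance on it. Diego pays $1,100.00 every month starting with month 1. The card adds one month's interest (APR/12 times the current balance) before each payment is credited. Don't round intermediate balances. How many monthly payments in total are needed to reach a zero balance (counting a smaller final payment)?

25 payments

Promo months 1–3 at r₀ = 4.5%/12 = 0.00375; months 4+ at r₁ = 17.6%/12 = 0.0146667.
After month 3: iterate B ← B·(1+r₀) − $1,100.00 for 3 months → $20,038.35.
Then at r₁ with $1,100.00/mo: n₂ = −ln(1 − r₁·B/P)/ln(1+r₁) ≈ 21.35 → 22 more payments.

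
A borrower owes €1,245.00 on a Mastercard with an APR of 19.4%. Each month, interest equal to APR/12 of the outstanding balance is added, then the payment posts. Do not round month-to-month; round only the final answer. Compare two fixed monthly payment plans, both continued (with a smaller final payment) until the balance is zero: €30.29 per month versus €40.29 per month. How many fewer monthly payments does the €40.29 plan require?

Monthly rate r = 19.4%/12 = 1.61667% = 0.0161667.
At €30.29/mo: n = ⌈−ln(1 − rB₀/P)/ln(1+r)⌉ = 69 payments (last €2.99); total interest = total paid − €1,245.00 = €817.71.
At €40.29/mo: 44 payments (last €6.76); total interest €494.23.
Payments saved = 69 − 44 = 25.

25 fewer payments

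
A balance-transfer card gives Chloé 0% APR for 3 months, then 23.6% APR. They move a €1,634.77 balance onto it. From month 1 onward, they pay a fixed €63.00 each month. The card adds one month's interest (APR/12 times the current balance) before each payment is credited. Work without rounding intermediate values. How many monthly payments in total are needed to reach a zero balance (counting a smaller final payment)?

34 months

Promo months 1–3 at r₀ = 0%/12 = 0; months 4+ at r₁ = 23.6%/12 = 0.0196667.
After month 3 (no interest yet): B = €1,634.77 − 3·€63.00 = €1,445.77.
Then at r₁ with €63.00/mo: n₂ = −ln(1 − r₁·B/P)/ln(1+r₁) ≈ 30.82 → 31 more payments.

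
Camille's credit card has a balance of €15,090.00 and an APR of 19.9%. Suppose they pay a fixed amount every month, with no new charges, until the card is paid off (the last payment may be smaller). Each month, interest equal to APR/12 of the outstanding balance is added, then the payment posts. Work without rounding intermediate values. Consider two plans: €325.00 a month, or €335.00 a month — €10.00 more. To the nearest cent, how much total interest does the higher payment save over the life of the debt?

Monthly rate r = 19.9%/12 = 1.65833% = 0.0165833.
At €325.00/mo: n = ⌈−ln(1 − rB₀/P)/ln(1+r)⌉ = 90 payments (last €114.49); total interest = total paid − €15,090.00 = €13,949.49.
At €335.00/mo: 84 payments (last €188.22); total interest €12,903.22.
Interest saved = €13,949.49 − €12,903.22 = €1,046.27.

€1,046.27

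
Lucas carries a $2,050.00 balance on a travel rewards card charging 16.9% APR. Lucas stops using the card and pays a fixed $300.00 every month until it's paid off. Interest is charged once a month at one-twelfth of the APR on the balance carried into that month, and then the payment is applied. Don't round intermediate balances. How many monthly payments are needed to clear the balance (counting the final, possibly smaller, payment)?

8 payments

Monthly rate r = 16.9%/12 = 1.40833% = 0.0140833.
Recurrence: B ← B·(1+r) − $300.00.
Month 1: interest $28.87; balance after payment $1,778.87.
Month 2: interest $25.05; balance after payment $1,503.92.
Closed form: n = −ln(1 − rB₀/P)/ln(1+r) = −ln(0.90376)/ln(1.01408) ≈ 7.235, so the balance reaches zero during payment 8.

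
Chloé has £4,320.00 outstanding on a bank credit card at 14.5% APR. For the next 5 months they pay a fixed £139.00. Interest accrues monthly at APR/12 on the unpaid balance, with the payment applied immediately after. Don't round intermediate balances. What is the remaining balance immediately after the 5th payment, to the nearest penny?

Monthly rate r = 14.5%/12 = 1.20833% = 0.0120833.
Each month: B ← B·(1+r) − £139.00.
Month 1: interest £52.20; balance after payment £4,233.20.
Month 2: interest £51.15; balance after payment £4,145.35.
Month 3: interest £50.09; balance after payment £4,056.44.
Month 4: interest £49.02; balance after payment £3,966.46.
Month 5: interest £47.93; balance after payment £3,875.38.

£3,875.38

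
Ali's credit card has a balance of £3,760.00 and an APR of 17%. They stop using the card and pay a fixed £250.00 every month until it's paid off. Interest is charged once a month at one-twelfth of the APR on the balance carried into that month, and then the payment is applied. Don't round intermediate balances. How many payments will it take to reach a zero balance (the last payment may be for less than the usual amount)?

Monthly rate r = 17%/12 = 1.41667% = 0.0141667.
Recurrence: B ← B·(1+r) − £250.00.
Month 1: interest £53.27; balance after payment £3,563.27.
Month 2: interest £50.48; balance after payment £3,363.75.
Closed form: n = −ln(1 − rB₀/P)/ln(1+r) = −ln(0.78693)/ln(1.01417) ≈ 17.033, so the balance reaches zero during payment 18.

18 payments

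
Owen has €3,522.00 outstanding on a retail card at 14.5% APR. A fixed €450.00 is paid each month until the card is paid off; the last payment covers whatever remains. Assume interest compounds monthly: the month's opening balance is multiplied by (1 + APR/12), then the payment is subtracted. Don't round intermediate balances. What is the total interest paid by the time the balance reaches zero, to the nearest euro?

€201

Monthly rate r = 14.5%/12 = 1.20833% = 0.0120833.
Payoff takes n = ⌈−ln(1 − rB₀/P)/ln(1+r)⌉ = ⌈8.271⌉ = 9 payments; the last is €122.69.
Total paid = 8·€450.00 + €122.69 = €3,722.69.
Total interest = total paid − principal = €3,722.69 − €3,522.00 = €200.69.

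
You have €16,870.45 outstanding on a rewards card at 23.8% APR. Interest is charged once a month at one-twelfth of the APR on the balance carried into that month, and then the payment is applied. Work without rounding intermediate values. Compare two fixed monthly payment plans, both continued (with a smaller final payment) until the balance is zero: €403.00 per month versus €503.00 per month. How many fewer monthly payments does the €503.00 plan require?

Monthly rate r = 23.8%/12 = 1.98333% = 0.0198333.
At €403.00/mo: n = ⌈−ln(1 − rB₀/P)/ln(1+r)⌉ = 91 payments (last €123.84); total interest = total paid − €16,870.45 = €19,523.39.
At €503.00/mo: 56 payments (last €361.49); total interest €11,156.04.
Payments saved = 91 − 56 = 35.

35 fewer payments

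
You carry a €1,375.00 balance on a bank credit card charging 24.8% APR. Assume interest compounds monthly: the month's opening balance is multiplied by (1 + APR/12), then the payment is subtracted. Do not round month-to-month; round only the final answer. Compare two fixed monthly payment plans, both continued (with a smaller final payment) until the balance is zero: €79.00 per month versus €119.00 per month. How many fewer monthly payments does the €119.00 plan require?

Monthly rate r = 24.8%/12 = 2.06667% = 0.0206667.
At €79.00/mo: n = ⌈−ln(1 − rB₀/P)/ln(1+r)⌉ = 22 payments (last €62.89); total interest = total paid − €1,375.00 = €346.89.
At €119.00/mo: 14 payments (last €40.56); total interest €212.56.
Payments saved = 22 − 14 = 8.

8 fewer payments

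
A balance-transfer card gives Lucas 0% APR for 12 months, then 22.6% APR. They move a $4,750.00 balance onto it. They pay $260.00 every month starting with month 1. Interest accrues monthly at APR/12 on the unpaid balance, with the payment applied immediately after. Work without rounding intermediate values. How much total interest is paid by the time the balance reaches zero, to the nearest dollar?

Promo months 1–12 at r₀ = 0%/12 = 0; months 13+ at r₁ = 22.6%/12 = 0.0188333.
After month 12 (no interest yet): B = $4,750.00 − 12·$260.00 = $1,630.00.
Then at r₁ with $260.00/mo: n₂ = −ln(1 − r₁·B/P)/ln(1+r₁) ≈ 6.73 → 7 more payments.
Total paid = 18·$260.00 + $191.30 = $4,871.30; interest = $4,871.30 − $4,750.00 = $121.30.

$121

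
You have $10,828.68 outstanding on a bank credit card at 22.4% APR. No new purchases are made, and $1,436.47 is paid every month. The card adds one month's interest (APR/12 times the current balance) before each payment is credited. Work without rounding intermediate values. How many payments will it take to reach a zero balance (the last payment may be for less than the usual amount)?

Monthly rate r = 22.4%/12 = 1.86667% = 0.0186667.
Recurrence: B ← B·(1+r) − $1,436.47.
Month 1: interest $202.14; balance after payment $9,594.35.
Month 2: interest $179.09; balance after payment $8,336.97.
Closed form: n = −ln(1 − rB₀/P)/ln(1+r) = −ln(0.85928)/ln(1.01867) ≈ 8.200, so the balance reaches zero during payment 9.

9 months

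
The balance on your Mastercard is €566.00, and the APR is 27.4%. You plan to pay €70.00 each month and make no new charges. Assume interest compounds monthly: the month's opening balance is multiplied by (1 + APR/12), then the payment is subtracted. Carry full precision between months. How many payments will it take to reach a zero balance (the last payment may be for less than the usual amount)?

Monthly rate r = 27.4%/12 = 2.28333% = 0.0228333.
Recurrence: B ← B·(1+r) − €70.00.
Month 1: interest €12.92; balance after payment €508.92.
Month 2: interest €11.62; balance after payment €450.54.
Closed form: n = −ln(1 − rB₀/P)/ln(1+r) = −ln(0.81538)/ln(1.02283) ≈ 9.041, so the balance reaches zero during payment 10.

10 payments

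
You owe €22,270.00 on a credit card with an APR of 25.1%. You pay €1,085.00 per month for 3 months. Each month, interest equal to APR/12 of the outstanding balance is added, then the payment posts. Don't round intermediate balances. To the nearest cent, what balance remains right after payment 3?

Monthly rate r = 25.1%/12 = 2.09167% = 0.0209167.
Each month: B ← B·(1+r) − €1,085.00.
Month 1: interest €465.81; balance after payment €21,650.81.
Month 2: interest €452.86; balance after payment €21,018.68.
Month 3: interest €439.64; balance after payment €20,373.32.

€20,373.32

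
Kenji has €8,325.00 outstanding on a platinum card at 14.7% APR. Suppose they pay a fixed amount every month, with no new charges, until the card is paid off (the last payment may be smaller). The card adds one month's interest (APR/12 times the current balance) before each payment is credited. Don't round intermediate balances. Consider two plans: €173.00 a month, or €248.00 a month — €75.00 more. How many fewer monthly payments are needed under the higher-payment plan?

30 fewer payments

Monthly rate r = 14.7%/12 = 1.225% = 0.01225.
At €173.00/mo: n = ⌈−ln(1 − rB₀/P)/ln(1+r)⌉ = 74 payments (last €21.86); total interest = total paid − €8,325.00 = €4,325.86.
At €248.00/mo: 44 payments (last €125.52); total interest €2,464.52.
Payments saved = 74 − 44 = 30.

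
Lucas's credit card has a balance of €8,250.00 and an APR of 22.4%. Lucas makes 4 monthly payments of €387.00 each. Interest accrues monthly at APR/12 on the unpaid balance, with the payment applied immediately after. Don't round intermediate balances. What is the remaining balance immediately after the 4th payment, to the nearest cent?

Monthly rate r = 22.4%/12 = 1.86667% = 0.0186667.
Each month: B ← B·(1+r) − €387.00.
Month 1: interest €154.00; balance after payment €8,017.00.
Month 2: interest €149.65; balance after payment €7,779.65.
Month 3: interest €145.22; balance after payment €7,537.87.
Month 4: interest €140.71; balance after payment €7,291.58.

€7,291.58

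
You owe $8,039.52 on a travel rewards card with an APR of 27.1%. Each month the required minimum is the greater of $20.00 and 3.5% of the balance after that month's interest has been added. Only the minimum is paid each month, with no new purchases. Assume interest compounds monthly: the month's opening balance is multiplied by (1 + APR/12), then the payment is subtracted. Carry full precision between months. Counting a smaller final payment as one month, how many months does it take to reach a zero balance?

Monthly rate r = 27.1%/12 = 2.25833% = 0.0225833.
While 3.5% of the post-interest balance exceeds $20.00, each month B ← (B·(1+r))·(1 − 0.035), i.e. B shrinks by the factor (1+r)·0.965 = 0.98679.
This holds for months 1–201. Entering month 202 the balance is $555.47; 3.5% of the post-interest balance is now below $20.00, so the flat $20.00 minimum applies from here.
From month 202 a fixed $20.00 at rate r clears $555.47 in 45 more payments. Total: 201 + 45 = 246 months.

246 months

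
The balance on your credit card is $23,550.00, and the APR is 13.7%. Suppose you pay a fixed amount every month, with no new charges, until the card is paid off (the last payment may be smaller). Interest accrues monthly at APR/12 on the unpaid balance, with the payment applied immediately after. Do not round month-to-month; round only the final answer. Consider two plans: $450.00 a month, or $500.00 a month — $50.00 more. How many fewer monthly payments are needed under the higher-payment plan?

Monthly rate r = 13.7%/12 = 1.14167% = 0.0114167.
At $450.00/mo: n = ⌈−ln(1 − rB₀/P)/ln(1+r)⌉ = 81 payments (last $72.97); total interest = total paid − $23,550.00 = $12,522.97.
At $500.00/mo: 68 payments (last $485.11); total interest $10,435.11.
Payments saved = 81 − 68 = 13.

13 fewer payments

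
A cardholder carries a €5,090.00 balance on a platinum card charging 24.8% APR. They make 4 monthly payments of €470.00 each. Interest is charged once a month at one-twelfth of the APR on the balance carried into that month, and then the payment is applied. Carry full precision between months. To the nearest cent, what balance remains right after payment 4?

Monthly rate r = 24.8%/12 = 2.06667% = 0.0206667.
Each month: B ← B·(1+r) − €470.00.
Month 1: interest €105.19; balance after payment €4,725.19.
Month 2: interest €97.65; balance after payment €4,352.85.
Month 3: interest €89.96; balance after payment €3,972.81.
Month 4: interest €82.10; balance after payment €3,584.91.

€3,584.91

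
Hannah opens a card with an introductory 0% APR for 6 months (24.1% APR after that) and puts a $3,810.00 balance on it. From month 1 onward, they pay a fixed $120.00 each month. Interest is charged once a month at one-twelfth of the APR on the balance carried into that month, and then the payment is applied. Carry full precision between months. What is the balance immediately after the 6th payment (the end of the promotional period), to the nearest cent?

$3,090.00

Promo months 1–6 at r₀ = 0%/12 = 0; months 7+ at r₁ = 24.1%/12 = 0.0200833.
After month 6 (no interest yet): B = $3,810.00 − 6·$120.00 = $3,090.00.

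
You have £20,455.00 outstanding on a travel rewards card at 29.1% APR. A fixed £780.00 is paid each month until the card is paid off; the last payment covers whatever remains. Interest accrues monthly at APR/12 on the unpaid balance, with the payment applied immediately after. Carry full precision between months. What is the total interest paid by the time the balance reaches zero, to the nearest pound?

Monthly rate r = 29.1%/12 = 2.425% = 0.02425.
Payoff takes n = ⌈−ln(1 − rB₀/P)/ln(1+r)⌉ = ⌈42.171⌉ = 43 payments; the last is £134.53.
Total paid = 42·£780.00 + £134.53 = £32,894.53.
Total interest = total paid − principal = £32,894.53 − £20,455.00 = £12,439.53.

£12,440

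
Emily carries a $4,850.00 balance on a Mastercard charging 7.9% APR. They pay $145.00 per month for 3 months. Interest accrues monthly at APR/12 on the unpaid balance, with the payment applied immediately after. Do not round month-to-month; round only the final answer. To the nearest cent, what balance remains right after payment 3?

Monthly rate r = 7.9%/12 = 0.658333% = 0.00658333.
Each month: B ← B·(1+r) − $145.00.
Month 1: interest $31.93; balance after payment $4,736.93.
Month 2: interest $31.18; balance after payment $4,623.11.
Month 3: interest $30.44; balance after payment $4,508.55.

$4,508.55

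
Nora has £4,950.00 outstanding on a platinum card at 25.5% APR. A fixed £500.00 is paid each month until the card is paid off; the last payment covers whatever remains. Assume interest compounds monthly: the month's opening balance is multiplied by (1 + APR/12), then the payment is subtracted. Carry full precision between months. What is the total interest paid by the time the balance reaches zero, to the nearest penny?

Monthly rate r = 25.5%/12 = 2.125% = 0.02125.
Payoff takes n = ⌈−ln(1 − rB₀/P)/ln(1+r)⌉ = ⌈11.233⌉ = 12 payments; the last is £117.36.
Total paid = 11·£500.00 + £117.36 = £5,617.36.
Total interest = total paid − principal = £5,617.36 − £4,950.00 = £667.36.

£667.36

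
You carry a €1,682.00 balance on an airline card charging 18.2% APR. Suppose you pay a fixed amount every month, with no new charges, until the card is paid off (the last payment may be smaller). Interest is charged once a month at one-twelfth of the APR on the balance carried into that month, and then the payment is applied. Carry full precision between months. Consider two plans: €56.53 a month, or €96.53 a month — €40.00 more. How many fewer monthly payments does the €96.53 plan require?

19 fewer payments

Monthly rate r = 18.2%/12 = 1.51667% = 0.0151667.
At €56.53/mo: n = ⌈−ln(1 − rB₀/P)/ln(1+r)⌉ = 40 payments (last €49.21); total interest = total paid − €1,682.00 = €571.88.
At €96.53/mo: 21 payments (last €37.63); total interest €286.23.
Payments saved = 40 − 21 = 19.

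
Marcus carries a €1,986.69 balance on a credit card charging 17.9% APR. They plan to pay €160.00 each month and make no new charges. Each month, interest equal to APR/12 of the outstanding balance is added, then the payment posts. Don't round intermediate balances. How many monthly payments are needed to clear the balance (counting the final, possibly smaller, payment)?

14 payments

Monthly rate r = 17.9%/12 = 1.49167% = 0.0149167.
Recurrence: B ← B·(1+r) − €160.00.
Month 1: interest €29.63; balance after payment €1,856.32.
Month 2: interest €27.69; balance after payment €1,724.01.
Closed form: n = −ln(1 − rB₀/P)/ln(1+r) = −ln(0.81478)/ln(1.01492) ≈ 13.834, so the balance reaches zero during payment 14.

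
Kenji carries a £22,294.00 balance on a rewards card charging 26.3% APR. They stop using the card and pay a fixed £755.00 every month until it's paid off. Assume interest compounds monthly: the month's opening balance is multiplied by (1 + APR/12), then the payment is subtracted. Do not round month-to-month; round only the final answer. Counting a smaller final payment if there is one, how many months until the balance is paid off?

49 months

Monthly rate r = 26.3%/12 = 2.19167% = 0.0219167.
Recurrence: B ← B·(1+r) − £755.00.
Month 1: interest £488.61; balance after payment £22,027.61.
Month 2: interest £482.77; balance after payment £21,755.38.
Closed form: n = −ln(1 − rB₀/P)/ln(1+r) = −ln(0.35283)/ln(1.02192) ≈ 48.052, so the balance reaches zero during payment 49.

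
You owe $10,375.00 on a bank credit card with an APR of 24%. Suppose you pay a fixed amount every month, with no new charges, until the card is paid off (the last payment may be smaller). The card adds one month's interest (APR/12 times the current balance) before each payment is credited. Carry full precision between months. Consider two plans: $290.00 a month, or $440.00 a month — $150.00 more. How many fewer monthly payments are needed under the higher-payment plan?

Monthly rate r = 24%/12 = 2% = 0.02.
At $290.00/mo: n = ⌈−ln(1 − rB₀/P)/ln(1+r)⌉ = 64 payments (last $140.09); total interest = total paid − $10,375.00 = $8,035.09.
At $440.00/mo: 33 payments (last $94.06); total interest $3,799.06.
Payments saved = 64 − 33 = 31.

31 fewer payments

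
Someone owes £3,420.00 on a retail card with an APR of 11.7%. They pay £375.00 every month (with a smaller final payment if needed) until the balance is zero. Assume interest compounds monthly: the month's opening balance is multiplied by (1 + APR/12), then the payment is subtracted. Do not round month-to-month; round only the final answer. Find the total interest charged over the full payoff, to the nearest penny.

Monthly rate r = 11.7%/12 = 0.975% = 0.00975.
Payoff takes n = ⌈−ln(1 − rB₀/P)/ln(1+r)⌉ = ⌈9.598⌉ = 10 payments; the last is £224.58.
Total paid = 9·£375.00 + £224.58 = £3,599.58.
Total interest = total paid − principal = £3,599.58 − £3,420.00 = £179.58.

£179.58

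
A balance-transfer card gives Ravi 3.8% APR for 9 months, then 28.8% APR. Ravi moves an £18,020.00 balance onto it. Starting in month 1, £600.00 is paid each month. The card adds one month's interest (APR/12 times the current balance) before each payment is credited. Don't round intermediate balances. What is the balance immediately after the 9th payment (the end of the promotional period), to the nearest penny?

£13,071.22

Promo months 1–9 at r₀ = 3.8%/12 = 0.00316667; months 10+ at r₁ = 28.8%/12 = 0.024.
After month 9: iterate B ← B·(1+r₀) − £600.00 for 9 months → £13,071.22.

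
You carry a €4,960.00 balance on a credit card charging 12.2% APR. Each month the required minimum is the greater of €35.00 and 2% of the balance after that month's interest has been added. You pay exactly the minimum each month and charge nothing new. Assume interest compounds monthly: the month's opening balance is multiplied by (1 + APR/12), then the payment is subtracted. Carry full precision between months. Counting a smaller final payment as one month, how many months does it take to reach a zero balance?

Monthly rate r = 12.2%/12 = 1.01667% = 0.0101667.
While 2% of the post-interest balance exceeds €35.00, each month B ← (B·(1+r))·(1 − 0.02), i.e. B shrinks by the factor (1+r)·0.98 = 0.98996.
This holds for months 1–105. Entering month 106 the balance is €1,719.84; 2% of the post-interest balance is now below €35.00, so the flat €35.00 minimum applies from here.
From month 106 a fixed €35.00 at rate r clears €1,719.84 in 69 more payments. Total: 105 + 69 = 174 months.

174 months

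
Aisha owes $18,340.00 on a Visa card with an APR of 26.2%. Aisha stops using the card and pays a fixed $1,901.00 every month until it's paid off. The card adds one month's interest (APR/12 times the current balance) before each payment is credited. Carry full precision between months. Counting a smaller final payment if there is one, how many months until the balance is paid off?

Monthly rate r = 26.2%/12 = 2.18333% = 0.0218333.
Recurrence: B ← B·(1+r) − $1,901.00.
Month 1: interest $400.42; balance after payment $16,839.42.
Month 2: interest $367.66; balance after payment $15,306.08.
Closed form: n = −ln(1 − rB₀/P)/ln(1+r) = −ln(0.78936)/ln(1.02183) ≈ 10.951, so the balance reaches zero during payment 11.

11 months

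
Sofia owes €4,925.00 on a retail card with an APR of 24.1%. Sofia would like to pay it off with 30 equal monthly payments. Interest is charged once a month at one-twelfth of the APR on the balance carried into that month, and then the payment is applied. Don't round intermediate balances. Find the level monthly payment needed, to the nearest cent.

€220.15

Monthly rate r = 24.1%/12 = 2.00833% = 0.0200833.
Level-payment amortization: P = B₀·r / (1 − (1+r)^(−n)) = 4925.00·0.0200833 / (1 − 1.02008^(−30)).
Denominator 1 − (1+r)^(−30) = 0.449280514.
P = 98.9104 / 0.449280514 ≈ 220.15.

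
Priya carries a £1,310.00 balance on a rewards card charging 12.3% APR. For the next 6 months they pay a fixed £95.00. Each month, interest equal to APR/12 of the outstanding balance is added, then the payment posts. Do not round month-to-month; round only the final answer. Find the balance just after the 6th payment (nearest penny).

Monthly rate r = 12.3%/12 = 1.025% = 0.01025.
Each month: B ← B·(1+r) − £95.00.
Month 1: interest £13.43; balance after payment £1,228.43.
Month 2: interest £12.59; balance after payment £1,146.02.
Month 3: interest £11.75; balance after payment £1,062.77.
Month 4: interest £10.89; balance after payment £978.66.
Month 5: interest £10.03; balance after payment £893.69.
Month 6: interest £9.16; balance after payment £807.85.

£807.85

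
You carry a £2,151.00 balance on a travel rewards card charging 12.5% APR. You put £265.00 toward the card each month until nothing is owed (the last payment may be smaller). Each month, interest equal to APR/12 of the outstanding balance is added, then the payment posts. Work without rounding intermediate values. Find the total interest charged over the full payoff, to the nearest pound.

Monthly rate r = 12.5%/12 = 1.04167% = 0.0104167.
Payoff takes n = ⌈−ln(1 − rB₀/P)/ln(1+r)⌉ = ⌈8.525⌉ = 9 payments; the last is £139.44.
Total paid = 8·£265.00 + £139.44 = £2,259.44.
Total interest = total paid − principal = £2,259.44 − £2,151.00 = £108.44.

£108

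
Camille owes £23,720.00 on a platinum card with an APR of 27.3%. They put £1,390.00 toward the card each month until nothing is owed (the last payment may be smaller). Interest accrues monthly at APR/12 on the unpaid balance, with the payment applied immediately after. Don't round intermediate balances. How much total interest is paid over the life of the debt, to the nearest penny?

£6,645.52

Monthly rate r = 27.3%/12 = 2.275% = 0.02275.
Payoff takes n = ⌈−ln(1 − rB₀/P)/ln(1+r)⌉ = ⌈21.844⌉ = 22 payments; the last is £1,175.52.
Total paid = 21·£1,390.00 + £1,175.52 = £30,365.52.
Total interest = total paid − principal = £30,365.52 − £23,720.00 = £6,645.52.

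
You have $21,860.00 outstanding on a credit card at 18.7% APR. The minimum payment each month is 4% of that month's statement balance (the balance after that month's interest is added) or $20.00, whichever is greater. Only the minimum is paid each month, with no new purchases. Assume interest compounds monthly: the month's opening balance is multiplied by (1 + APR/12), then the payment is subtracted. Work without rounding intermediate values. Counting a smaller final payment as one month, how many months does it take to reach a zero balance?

Monthly rate r = 18.7%/12 = 1.55833% = 0.0155833.
While 4% of the post-interest balance exceeds $20.00, each month B ← (B·(1+r))·(1 − 0.04), i.e. B shrinks by the factor (1+r)·0.96 = 0.97496.
This holds for months 1–150. Entering month 151 the balance is $487.16; 4% of the post-interest balance is now below $20.00, so the flat $20.00 minimum applies from here.
From month 151 a fixed $20.00 at rate r clears $487.16 in 31 more payments. Total: 150 + 31 = 181 months.

181 months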